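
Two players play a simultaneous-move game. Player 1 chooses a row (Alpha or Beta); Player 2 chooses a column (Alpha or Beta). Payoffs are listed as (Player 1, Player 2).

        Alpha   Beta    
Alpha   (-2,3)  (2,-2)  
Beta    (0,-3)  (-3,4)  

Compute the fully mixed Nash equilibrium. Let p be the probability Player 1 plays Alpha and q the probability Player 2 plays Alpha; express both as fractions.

Each player's mixing probability is pinned down by making the *other* player indifferent.
Player 2 indifferent between Alpha and Beta: p·3 + (1−p)·(-3) = p·(-2) + (1−p)·4 ⟹ (-3) + 6p = 4 + (-6)p ⟹ p = 7/12.
Player 1 indifferent between Alpha and Beta: q·(-2) + (1−q)·2 = q·0 + (1−q)·(-3) ⟹ 2 + (-4)q = (-3) + 3q ⟹ q = 5/7.

p = 7/12, q = 5/7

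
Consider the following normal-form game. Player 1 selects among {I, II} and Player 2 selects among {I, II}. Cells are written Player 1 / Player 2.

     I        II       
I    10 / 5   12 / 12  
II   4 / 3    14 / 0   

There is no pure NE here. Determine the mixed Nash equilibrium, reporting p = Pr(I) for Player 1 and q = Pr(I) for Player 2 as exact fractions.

p = 3/10, q = 1/4

In a mixed NE each player is indifferent between their pure strategies, so the opponent's mix sets the indifference.
Player 2 indifferent between I and II: p·5 + (1−p)·3 = p·12 + (1−p)·0 ⟹ 3 + 2p = 0 + 12p ⟹ p = 3/10.
Player 1 indifferent between I and II: q·10 + (1−q)·12 = q·4 + (1−q)·14 ⟹ 12 + (-2)q = 14 + (-10)q ⟹ q = 1/4.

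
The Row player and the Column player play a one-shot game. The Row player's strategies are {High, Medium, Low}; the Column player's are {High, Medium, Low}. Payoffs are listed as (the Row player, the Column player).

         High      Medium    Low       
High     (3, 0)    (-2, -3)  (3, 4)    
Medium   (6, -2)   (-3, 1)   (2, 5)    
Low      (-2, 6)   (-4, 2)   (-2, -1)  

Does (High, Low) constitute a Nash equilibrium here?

Holding the Column player at Low: the Row player gets 3 from High, versus 2 from Medium, -2 from Low. No profitable deviation for the Row player.
Holding the Row player at High: the Column player gets 4 from Low, versus 0 from High, -3 from Medium. No profitable deviation for the Column player either.

Yes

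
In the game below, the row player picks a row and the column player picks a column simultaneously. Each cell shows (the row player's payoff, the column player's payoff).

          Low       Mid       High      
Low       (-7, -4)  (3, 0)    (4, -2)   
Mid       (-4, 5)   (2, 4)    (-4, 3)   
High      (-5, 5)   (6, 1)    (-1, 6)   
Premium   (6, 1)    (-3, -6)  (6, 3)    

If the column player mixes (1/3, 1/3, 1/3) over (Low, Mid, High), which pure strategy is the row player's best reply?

Compute the row player's expected payoff from each pure strategy against the given mix.
Low: (1/3)·(-7) + (1/3)·3 + (1/3)·4 = 0
Mid: (1/3)·(-4) + (1/3)·2 + (1/3)·(-4) = -2
High: (1/3)·(-5) + (1/3)·6 + (1/3)·(-1) = 0
Premium: (1/3)·6 + (1/3)·(-3) + (1/3)·6 = 3
Highest expected payoff is 3, from Premium.

Premium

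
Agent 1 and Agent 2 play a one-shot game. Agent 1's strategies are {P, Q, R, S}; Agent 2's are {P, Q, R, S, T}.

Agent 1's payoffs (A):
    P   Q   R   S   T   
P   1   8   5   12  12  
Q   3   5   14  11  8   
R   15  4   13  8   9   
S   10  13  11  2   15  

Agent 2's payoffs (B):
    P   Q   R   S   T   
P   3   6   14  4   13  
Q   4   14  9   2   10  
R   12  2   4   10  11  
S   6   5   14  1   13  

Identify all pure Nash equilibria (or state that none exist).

Find each player's best response to every opponent strategy; NE are the intersections.
Agent 1's best responses — vs P: R (payoff 15); vs Q: S (payoff 13); vs R: Q (payoff 14); vs S: P (payoff 12); vs T: S (payoff 15).
Agent 2's best responses — vs P: R (payoff 14); vs Q: Q (payoff 14); vs R: P (payoff 12); vs S: R (payoff 14).
The only mutual best response is (R, P); neither player gains by switching there.

(R, P)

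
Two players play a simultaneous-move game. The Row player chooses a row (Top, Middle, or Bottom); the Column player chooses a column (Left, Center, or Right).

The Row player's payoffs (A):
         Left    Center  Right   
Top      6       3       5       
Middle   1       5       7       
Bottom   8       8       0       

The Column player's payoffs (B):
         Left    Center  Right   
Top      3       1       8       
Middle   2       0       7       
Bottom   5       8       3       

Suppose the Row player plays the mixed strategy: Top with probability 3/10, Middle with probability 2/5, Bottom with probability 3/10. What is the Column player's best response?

The Column player's best reply maximizes expected payoff against the mix.
Left: (3/10)·3 + (2/5)·2 + (3/10)·5 = 16/5
Center: (3/10)·1 + (2/5)·0 + (3/10)·8 = 27/10
Right: (3/10)·8 + (2/5)·7 + (3/10)·3 = 61/10
Highest expected payoff is 61/10, from Right.

Right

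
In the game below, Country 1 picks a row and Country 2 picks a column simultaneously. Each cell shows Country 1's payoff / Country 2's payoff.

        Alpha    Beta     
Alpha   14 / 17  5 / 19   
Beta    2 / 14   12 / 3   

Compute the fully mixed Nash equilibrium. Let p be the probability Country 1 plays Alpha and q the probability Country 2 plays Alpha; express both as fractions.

In a mixed NE each player is indifferent between their pure strategies, so the opponent's mix sets the indifference.
Country 2 indifferent between Alpha and Beta: p·17 + (1−p)·14 = p·19 + (1−p)·3 ⟹ 14 + 3p = 3 + 16p ⟹ p = 11/13.
Country 1 indifferent between Alpha and Beta: q·14 + (1−q)·5 = q·2 + (1−q)·12 ⟹ 5 + 9q = 12 + (-10)q ⟹ q = 7/19.

p = 11/13, q = 7/19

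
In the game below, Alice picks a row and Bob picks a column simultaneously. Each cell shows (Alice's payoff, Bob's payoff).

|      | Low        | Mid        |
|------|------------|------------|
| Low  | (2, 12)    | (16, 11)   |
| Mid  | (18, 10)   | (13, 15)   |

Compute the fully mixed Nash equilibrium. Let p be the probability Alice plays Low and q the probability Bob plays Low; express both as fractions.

In a mixed NE each player is indifferent between their pure strategies, so the opponent's mix sets the indifference.
Bob indifferent between Low and Mid: p·12 + (1−p)·10 = p·11 + (1−p)·15 ⟹ 10 + 2p = 15 + (-4)p ⟹ p = 5/6.
Alice indifferent between Low and Mid: q·2 + (1−q)·16 = q·18 + (1−q)·13 ⟹ 16 + (-14)q = 13 + 5q ⟹ q = 3/19.

p = 5/6, q = 3/19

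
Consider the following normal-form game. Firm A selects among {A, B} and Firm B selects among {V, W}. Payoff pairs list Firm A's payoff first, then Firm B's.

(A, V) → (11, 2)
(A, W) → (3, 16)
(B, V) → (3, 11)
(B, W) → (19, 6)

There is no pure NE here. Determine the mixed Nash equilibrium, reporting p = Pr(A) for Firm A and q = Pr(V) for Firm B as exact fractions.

p = 5/19, q = 2/3

In a mixed NE each player is indifferent between their pure strategies, so the opponent's mix sets the indifference.
Firm B indifferent between V and W: p·2 + (1−p)·11 = p·16 + (1−p)·6 ⟹ 11 + (-9)p = 6 + 10p ⟹ p = 5/19.
Firm A indifferent between A and B: q·11 + (1−q)·3 = q·3 + (1−q)·19 ⟹ 3 + 8q = 19 + (-16)q ⟹ q = 2/3.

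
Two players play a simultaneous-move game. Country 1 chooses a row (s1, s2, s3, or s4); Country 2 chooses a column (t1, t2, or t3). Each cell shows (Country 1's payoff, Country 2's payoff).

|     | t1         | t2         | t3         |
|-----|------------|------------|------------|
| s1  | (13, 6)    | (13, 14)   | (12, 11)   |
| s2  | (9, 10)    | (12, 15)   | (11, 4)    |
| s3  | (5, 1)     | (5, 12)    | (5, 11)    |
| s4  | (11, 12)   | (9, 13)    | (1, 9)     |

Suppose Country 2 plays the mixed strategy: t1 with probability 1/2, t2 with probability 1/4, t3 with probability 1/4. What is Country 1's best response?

Country 1's best reply maximizes expected payoff against the mix.
s1: (1/2)·13 + (1/4)·13 + (1/4)·12 = 51/4
s2: (1/2)·9 + (1/4)·12 + (1/4)·11 = 41/4
s3: (1/2)·5 + (1/4)·5 + (1/4)·5 = 5
s4: (1/2)·11 + (1/4)·9 + (1/4)·1 = 8
Highest expected payoff is 51/4, from s1.

s1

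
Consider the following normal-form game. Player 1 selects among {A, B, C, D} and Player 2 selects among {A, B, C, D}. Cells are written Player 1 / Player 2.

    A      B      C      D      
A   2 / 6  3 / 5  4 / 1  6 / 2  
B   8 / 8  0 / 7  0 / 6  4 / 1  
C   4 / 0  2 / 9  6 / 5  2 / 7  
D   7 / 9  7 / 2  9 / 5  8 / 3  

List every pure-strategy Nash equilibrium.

(B, A)

A profile is a Nash equilibrium when each player is best-responding to the other.
Player 1's best responses — vs A: B (payoff 8); vs B: D (payoff 7); vs C: D (payoff 9); vs D: D (payoff 8).
Player 2's best responses — vs A: A (payoff 6); vs B: A (payoff 8); vs C: B (payoff 9); vs D: A (payoff 9).
The only mutual best response is (B, A); neither player gains by switching there.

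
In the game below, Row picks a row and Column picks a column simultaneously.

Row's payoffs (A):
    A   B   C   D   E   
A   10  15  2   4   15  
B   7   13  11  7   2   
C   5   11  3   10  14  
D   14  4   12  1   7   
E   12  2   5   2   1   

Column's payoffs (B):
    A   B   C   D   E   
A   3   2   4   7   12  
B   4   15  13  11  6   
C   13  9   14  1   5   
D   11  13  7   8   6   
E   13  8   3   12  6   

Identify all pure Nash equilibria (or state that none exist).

Find each player's best response to every opponent strategy; NE are the intersections.
Row's best responses — vs A: D (payoff 14); vs B: A (payoff 15); vs C: D (payoff 12); vs D: C (payoff 10); vs E: A (payoff 15).
Column's best responses — vs A: E (payoff 12); vs B: B (payoff 15); vs C: C (payoff 14); vs D: B (payoff 13); vs E: A (payoff 13).
The only mutual best response is (A, E); neither player gains by switching there.

(A, E)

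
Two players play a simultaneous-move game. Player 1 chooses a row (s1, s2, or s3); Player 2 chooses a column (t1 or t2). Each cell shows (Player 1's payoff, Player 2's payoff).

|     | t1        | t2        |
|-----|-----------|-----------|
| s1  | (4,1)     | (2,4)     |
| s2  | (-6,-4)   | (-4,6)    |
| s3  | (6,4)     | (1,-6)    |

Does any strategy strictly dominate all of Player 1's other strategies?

No strictly dominant strategy

Check whether one of Player 1's strategies beats all alternatives regardless of what the opponent does.
s1 is not dominant: against t1, s3 gives 6 > 4.
s2 is not dominant: against t1, s1 gives 4 > -6.
s3 is not dominant: against t2, s1 gives 2 > 1.
No single strategy is best against every opponent action.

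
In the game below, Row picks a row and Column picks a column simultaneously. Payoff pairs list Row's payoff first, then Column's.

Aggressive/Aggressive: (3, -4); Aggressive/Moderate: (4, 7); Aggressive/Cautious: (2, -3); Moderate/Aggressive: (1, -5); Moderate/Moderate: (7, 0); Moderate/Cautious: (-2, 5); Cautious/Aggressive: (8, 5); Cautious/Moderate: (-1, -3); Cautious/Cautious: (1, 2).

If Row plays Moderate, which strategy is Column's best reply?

Cautious

With Row fixed at Moderate, Column's payoffs are: Aggressive → -5, Moderate → 0, Cautious → 5.
The maximum is 5, achieved by Cautious.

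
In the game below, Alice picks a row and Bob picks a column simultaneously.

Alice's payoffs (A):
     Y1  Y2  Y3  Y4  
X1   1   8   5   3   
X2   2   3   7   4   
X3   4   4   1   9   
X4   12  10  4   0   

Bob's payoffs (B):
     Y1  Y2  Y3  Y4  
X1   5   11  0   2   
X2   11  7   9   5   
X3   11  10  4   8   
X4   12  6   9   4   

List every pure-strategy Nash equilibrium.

(X4, Y1)

Find each player's best response to every opponent strategy; NE are the intersections.
Alice's best responses — vs Y1: X4 (payoff 12); vs Y2: X4 (payoff 10); vs Y3: X2 (payoff 7); vs Y4: X3 (payoff 9).
Bob's best responses — vs X1: Y2 (payoff 11); vs X2: Y1 (payoff 11); vs X3: Y1 (payoff 11); vs X4: Y1 (payoff 12).
The only mutual best response is (X4, Y1); neither player gains by switching there.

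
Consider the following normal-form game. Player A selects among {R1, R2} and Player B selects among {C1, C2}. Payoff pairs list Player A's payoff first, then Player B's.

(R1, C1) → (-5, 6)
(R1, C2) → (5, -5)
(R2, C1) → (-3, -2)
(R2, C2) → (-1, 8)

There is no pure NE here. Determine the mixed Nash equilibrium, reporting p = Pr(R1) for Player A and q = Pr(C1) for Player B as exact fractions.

In a mixed NE each player is indifferent between their pure strategies, so the opponent's mix sets the indifference.
Player B indifferent between C1 and C2: p·6 + (1−p)·(-2) = p·(-5) + (1−p)·8 ⟹ (-2) + 8p = 8 + (-13)p ⟹ p = 10/21.
Player A indifferent between R1 and R2: q·(-5) + (1−q)·5 = q·(-3) + (1−q)·(-1) ⟹ 5 + (-10)q = (-1) + (-2)q ⟹ q = 3/4.

p = 10/21, q = 3/4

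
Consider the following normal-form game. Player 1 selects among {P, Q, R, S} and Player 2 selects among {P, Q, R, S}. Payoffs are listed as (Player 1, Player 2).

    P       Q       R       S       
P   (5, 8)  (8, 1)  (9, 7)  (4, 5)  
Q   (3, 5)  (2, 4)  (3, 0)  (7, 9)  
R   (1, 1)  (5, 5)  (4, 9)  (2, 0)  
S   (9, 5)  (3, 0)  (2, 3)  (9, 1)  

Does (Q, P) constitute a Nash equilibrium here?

Holding Player 2 at P: Player 1 gets 3 from Q but could get 9 by switching to S. Player 1 has a profitable deviation.

No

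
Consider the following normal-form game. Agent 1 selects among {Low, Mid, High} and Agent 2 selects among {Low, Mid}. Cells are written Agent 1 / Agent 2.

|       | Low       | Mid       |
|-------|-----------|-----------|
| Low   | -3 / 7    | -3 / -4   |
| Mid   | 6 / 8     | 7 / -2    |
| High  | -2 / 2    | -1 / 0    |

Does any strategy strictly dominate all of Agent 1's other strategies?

Check whether one of Agent 1's strategies beats all alternatives regardless of what the opponent does.
Mid strictly dominates: vs Low: 6 > each of {-3, -2}; vs Mid: 7 > each of {-3, -1}.

Mid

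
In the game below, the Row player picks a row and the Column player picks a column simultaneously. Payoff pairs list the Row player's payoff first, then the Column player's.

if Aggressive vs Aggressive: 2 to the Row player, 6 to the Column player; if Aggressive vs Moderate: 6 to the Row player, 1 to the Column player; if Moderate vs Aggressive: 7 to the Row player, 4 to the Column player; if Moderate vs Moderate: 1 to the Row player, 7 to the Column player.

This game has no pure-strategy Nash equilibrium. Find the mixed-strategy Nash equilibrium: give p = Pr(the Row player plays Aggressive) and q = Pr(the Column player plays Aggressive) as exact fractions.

In a mixed NE each player is indifferent between their pure strategies, so the opponent's mix sets the indifference.
The Column player indifferent between Aggressive and Moderate: p·6 + (1−p)·4 = p·1 + (1−p)·7 ⟹ 4 + 2p = 7 + (-6)p ⟹ p = 3/8.
The Row player indifferent between Aggressive and Moderate: q·2 + (1−q)·6 = q·7 + (1−q)·1 ⟹ 6 + (-4)q = 1 + 6q ⟹ q = 1/2.

p = 3/8, q = 1/2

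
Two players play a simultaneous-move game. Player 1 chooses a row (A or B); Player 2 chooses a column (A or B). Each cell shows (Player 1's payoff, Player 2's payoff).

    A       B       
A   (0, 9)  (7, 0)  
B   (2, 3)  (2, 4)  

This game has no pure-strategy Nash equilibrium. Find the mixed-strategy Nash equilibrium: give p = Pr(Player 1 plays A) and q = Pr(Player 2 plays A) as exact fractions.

In a mixed NE each player is indifferent between their pure strategies, so the opponent's mix sets the indifference.
Player 2 indifferent between A and B: p·9 + (1−p)·3 = p·0 + (1−p)·4 ⟹ 3 + 6p = 4 + (-4)p ⟹ p = 1/10.
Player 1 indifferent between A and B: q·0 + (1−q)·7 = q·2 + (1−q)·2 ⟹ 7 + (-7)q = 2 + 0q ⟹ q = 5/7.

p = 1/10, q = 5/7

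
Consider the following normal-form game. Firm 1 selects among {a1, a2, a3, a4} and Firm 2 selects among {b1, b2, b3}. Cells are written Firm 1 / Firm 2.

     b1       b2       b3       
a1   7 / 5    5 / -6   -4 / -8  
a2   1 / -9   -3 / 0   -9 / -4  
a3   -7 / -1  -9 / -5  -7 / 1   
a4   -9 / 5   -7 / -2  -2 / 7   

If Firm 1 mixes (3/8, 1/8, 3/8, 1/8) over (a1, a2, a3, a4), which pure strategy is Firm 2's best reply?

Firm 2's best reply maximizes expected payoff against the mix.
b1: (3/8)·5 + (1/8)·(-9) + (3/8)·(-1) + (1/8)·5 = 1
b2: (3/8)·(-6) + (1/8)·0 + (3/8)·(-5) + (1/8)·(-2) = -35/8
b3: (3/8)·(-8) + (1/8)·(-4) + (3/8)·1 + (1/8)·7 = -9/4
Highest expected payoff is 1, from b1.

b1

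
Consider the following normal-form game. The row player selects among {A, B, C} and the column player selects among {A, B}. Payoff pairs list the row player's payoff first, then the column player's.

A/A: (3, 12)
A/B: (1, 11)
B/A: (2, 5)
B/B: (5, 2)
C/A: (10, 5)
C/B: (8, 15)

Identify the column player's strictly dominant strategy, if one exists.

Check whether one of the column player's strategies beats all alternatives regardless of what the opponent does.
A is not dominant: against C, B gives 15 > 5.
B is not dominant: against A, A gives 12 > 11.
No single strategy is best against every opponent action.

None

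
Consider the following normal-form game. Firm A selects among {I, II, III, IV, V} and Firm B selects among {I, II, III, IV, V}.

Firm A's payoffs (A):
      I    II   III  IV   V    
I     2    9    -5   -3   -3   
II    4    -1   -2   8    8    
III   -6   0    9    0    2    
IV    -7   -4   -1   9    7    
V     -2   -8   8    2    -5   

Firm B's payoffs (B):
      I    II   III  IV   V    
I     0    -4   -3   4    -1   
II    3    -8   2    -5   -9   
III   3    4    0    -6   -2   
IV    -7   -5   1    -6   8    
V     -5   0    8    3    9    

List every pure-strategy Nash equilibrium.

Check mutual best responses: a cell is a NE iff neither player can gain by unilaterally deviating.
Firm A's best responses — vs I: II (payoff 4); vs II: I (payoff 9); vs III: III (payoff 9); vs IV: IV (payoff 9); vs V: II (payoff 8).
Firm B's best responses — vs I: IV (payoff 4); vs II: I (payoff 3); vs III: II (payoff 4); vs IV: V (payoff 8); vs V: V (payoff 9).
The only mutual best response is (II, I); neither player gains by switching there.

(II, I)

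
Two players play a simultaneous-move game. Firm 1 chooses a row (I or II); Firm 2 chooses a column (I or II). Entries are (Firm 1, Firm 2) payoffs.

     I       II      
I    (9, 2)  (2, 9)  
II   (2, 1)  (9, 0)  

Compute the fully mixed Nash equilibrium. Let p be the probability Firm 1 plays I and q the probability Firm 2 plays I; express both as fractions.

p = 1/8, q = 1/2

Each player's mixing probability is pinned down by making the *other* player indifferent.
Firm 2 indifferent between I and II: p·2 + (1−p)·1 = p·9 + (1−p)·0 ⟹ 1 + 1p = 0 + 9p ⟹ p = 1/8.
Firm 1 indifferent between I and II: q·9 + (1−q)·2 = q·2 + (1−q)·9 ⟹ 2 + 7q = 9 + (-7)q ⟹ q = 1/2.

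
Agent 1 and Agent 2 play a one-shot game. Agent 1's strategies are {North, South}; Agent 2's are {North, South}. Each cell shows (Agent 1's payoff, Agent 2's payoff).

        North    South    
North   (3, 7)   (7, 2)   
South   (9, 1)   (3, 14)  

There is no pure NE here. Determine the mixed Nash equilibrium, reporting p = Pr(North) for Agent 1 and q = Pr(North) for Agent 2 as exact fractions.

p = 13/18, q = 2/5

Each player's mixing probability is pinned down by making the *other* player indifferent.
Agent 2 indifferent between North and South: p·7 + (1−p)·1 = p·2 + (1−p)·14 ⟹ 1 + 6p = 14 + (-12)p ⟹ p = 13/18.
Agent 1 indifferent between North and South: q·3 + (1−q)·7 = q·9 + (1−q)·3 ⟹ 7 + (-4)q = 3 + 6q ⟹ q = 2/5.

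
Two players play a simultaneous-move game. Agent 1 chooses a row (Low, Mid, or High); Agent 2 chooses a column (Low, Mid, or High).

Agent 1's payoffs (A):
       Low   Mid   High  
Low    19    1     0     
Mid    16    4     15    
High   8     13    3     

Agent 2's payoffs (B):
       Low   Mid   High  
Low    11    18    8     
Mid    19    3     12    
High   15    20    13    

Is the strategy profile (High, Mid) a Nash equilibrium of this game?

Yes

Holding Agent 2 at Mid: Agent 1 gets 13 from High, versus 1 from Low, 4 from Mid. No profitable deviation for Agent 1.
Holding Agent 1 at High: Agent 2 gets 20 from Mid, versus 15 from Low, 13 from High. No profitable deviation for Agent 2 either.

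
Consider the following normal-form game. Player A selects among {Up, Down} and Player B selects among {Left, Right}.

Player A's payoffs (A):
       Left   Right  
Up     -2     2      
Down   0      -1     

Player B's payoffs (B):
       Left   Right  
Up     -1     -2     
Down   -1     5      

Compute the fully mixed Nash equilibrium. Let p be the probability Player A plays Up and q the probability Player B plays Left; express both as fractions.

Each player's mixing probability is pinned down by making the *other* player indifferent.
Player B indifferent between Left and Right: p·(-1) + (1−p)·(-1) = p·(-2) + (1−p)·5 ⟹ (-1) + 0p = 5 + (-7)p ⟹ p = 6/7.
Player A indifferent between Up and Down: q·(-2) + (1−q)·2 = q·0 + (1−q)·(-1) ⟹ 2 + (-4)q = (-1) + 1q ⟹ q = 3/5.

p = 6/7, q = 3/5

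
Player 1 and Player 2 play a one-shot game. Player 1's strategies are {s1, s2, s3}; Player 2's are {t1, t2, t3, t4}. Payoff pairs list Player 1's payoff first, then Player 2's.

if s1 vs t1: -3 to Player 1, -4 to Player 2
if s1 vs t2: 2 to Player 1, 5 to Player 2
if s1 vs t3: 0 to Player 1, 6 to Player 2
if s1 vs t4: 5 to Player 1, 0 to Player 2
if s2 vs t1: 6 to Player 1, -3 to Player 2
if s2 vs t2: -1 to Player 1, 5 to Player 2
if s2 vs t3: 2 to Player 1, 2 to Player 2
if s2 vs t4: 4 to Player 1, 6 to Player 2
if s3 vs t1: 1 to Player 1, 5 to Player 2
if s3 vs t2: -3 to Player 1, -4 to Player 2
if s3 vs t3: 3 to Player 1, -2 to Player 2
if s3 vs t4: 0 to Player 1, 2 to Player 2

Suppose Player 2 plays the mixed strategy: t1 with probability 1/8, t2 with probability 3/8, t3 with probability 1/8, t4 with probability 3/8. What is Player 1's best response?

s1

Player 1's best reply maximizes expected payoff against the mix.
s1: (1/8)·(-3) + (3/8)·2 + (1/8)·0 + (3/8)·5 = 9/4
s2: (1/8)·6 + (3/8)·(-1) + (1/8)·2 + (3/8)·4 = 17/8
s3: (1/8)·1 + (3/8)·(-3) + (1/8)·3 + (3/8)·0 = -5/8
Highest expected payoff is 9/4, from s1.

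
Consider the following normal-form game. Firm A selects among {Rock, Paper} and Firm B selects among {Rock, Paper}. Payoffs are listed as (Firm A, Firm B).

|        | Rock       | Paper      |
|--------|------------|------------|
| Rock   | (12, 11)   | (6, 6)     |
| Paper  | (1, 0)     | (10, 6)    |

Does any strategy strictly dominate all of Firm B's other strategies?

A strategy is strictly dominant if it gives Firm B a strictly higher payoff than every other strategy, against every choice by the opponent.
Rock is not dominant: against Paper, Paper gives 6 > 0.
Paper is not dominant: against Rock, Rock gives 11 > 6.
No single strategy is best against every opponent action.

No strictly dominant strategy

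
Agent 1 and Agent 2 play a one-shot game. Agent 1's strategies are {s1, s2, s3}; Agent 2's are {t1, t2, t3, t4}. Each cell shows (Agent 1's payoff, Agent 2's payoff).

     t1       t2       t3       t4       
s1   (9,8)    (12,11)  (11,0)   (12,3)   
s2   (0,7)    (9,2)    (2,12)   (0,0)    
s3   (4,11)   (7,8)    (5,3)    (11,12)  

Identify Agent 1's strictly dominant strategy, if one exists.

A strategy is strictly dominant if it gives Agent 1 a strictly higher payoff than every other strategy, against every choice by the opponent.
s1 strictly dominates: vs t1: 9 > each of {0, 4}; vs t2: 12 > each of {9, 7}; vs t3: 11 > each of {2, 5}; vs t4: 12 > each of {0, 11}.

s1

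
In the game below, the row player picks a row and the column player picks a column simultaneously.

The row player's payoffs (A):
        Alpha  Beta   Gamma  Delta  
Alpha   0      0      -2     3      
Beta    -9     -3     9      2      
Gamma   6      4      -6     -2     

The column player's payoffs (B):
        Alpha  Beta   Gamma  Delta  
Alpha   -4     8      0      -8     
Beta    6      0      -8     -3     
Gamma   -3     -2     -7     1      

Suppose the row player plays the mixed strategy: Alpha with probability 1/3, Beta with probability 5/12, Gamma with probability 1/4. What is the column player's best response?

Beta

The column player's best reply maximizes expected payoff against the mix.
Alpha: (1/3)·(-4) + (5/12)·6 + (1/4)·(-3) = 5/12
Beta: (1/3)·8 + (5/12)·0 + (1/4)·(-2) = 13/6
Gamma: (1/3)·0 + (5/12)·(-8) + (1/4)·(-7) = -61/12
Delta: (1/3)·(-8) + (5/12)·(-3) + (1/4)·1 = -11/3
Highest expected payoff is 13/6, from Beta.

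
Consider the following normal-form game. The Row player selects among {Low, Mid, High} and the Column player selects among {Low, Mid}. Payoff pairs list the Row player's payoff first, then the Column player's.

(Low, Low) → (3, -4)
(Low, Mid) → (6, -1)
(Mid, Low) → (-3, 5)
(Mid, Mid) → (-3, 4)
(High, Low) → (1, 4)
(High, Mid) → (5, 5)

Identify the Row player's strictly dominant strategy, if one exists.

Low

A strategy is strictly dominant if it gives the Row player a strictly higher payoff than every other strategy, against every choice by the opponent.
Low strictly dominates: vs Low: 3 > each of {-3, 1}; vs Mid: 6 > each of {-3, 5}.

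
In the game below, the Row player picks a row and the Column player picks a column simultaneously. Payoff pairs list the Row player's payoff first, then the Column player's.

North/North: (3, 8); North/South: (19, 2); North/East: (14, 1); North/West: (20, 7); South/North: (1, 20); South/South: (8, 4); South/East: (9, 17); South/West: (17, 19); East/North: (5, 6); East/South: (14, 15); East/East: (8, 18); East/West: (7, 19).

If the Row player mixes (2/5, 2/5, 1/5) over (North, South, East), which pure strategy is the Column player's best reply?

West

Compute the Column player's expected payoff from each pure strategy against the given mix.
North: (2/5)·8 + (2/5)·20 + (1/5)·6 = 62/5
South: (2/5)·2 + (2/5)·4 + (1/5)·15 = 27/5
East: (2/5)·1 + (2/5)·17 + (1/5)·18 = 54/5
West: (2/5)·7 + (2/5)·19 + (1/5)·19 = 71/5
Highest expected payoff is 71/5, from West.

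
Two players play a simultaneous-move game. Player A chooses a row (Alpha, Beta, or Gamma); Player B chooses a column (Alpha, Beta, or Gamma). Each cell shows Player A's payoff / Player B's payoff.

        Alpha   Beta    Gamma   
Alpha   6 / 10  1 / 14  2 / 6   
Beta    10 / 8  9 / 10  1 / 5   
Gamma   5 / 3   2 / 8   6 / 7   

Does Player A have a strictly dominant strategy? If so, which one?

No strictly dominant strategy

A strategy is strictly dominant if it gives Player A a strictly higher payoff than every other strategy, against every choice by the opponent.
Alpha is not dominant: against Alpha, Beta gives 10 > 6.
Beta is not dominant: against Gamma, Alpha gives 2 > 1.
Gamma is not dominant: against Alpha, Alpha gives 6 > 5.
No single strategy is best against every opponent action.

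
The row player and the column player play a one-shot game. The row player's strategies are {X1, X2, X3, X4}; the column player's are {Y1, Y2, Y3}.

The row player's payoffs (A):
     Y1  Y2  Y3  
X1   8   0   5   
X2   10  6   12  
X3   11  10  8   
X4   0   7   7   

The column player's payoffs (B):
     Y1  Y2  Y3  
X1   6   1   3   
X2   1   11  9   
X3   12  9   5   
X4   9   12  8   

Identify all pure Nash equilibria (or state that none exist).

Check mutual best responses: a cell is a NE iff neither player can gain by unilaterally deviating.
The row player's best responses — vs Y1: X3 (payoff 11); vs Y2: X3 (payoff 10); vs Y3: X2 (payoff 12).
The column player's best responses — vs X1: Y1 (payoff 6); vs X2: Y2 (payoff 11); vs X3: Y1 (payoff 12); vs X4: Y2 (payoff 12).
The only mutual best response is (X3, Y1); neither player gains by switching there.

(X3, Y1)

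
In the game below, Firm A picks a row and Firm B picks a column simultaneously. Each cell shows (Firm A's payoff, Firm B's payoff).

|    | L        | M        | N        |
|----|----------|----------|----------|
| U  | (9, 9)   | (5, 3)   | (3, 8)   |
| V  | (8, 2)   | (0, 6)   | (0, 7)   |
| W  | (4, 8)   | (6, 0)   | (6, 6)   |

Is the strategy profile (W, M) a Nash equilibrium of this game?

No

Holding Firm B at M: Firm A gets 6 from W, versus 5 from U, 0 from V. No profitable deviation for Firm A.
Holding Firm A at W: Firm B gets 0 from M but could get 8 by switching to L. Firm B has a profitable deviation.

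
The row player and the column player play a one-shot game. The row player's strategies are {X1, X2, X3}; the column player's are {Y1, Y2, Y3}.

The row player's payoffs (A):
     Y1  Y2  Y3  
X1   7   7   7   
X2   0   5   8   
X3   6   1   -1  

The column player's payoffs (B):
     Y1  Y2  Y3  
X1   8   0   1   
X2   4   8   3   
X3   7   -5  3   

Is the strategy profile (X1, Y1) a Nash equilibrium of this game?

Holding the column player at Y1: the row player gets 7 from X1, versus 0 from X2, 6 from X3. No profitable deviation for the row player.
Holding the row player at X1: the column player gets 8 from Y1, versus 0 from Y2, 1 from Y3. No profitable deviation for the column player either.

Yes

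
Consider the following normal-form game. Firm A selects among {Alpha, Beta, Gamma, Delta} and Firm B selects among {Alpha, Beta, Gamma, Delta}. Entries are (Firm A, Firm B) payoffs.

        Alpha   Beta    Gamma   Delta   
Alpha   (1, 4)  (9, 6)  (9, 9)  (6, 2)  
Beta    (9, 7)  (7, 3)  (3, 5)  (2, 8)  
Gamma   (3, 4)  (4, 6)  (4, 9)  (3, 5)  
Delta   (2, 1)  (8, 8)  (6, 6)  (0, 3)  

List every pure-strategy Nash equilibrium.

A profile is a Nash equilibrium when each player is best-responding to the other.
Firm A's best responses — vs Alpha: Beta (payoff 9); vs Beta: Alpha (payoff 9); vs Gamma: Alpha (payoff 9); vs Delta: Alpha (payoff 6).
Firm B's best responses — vs Alpha: Gamma (payoff 9); vs Beta: Delta (payoff 8); vs Gamma: Gamma (payoff 9); vs Delta: Beta (payoff 8).
The only mutual best response is (Alpha, Gamma); neither player gains by switching there.

(Alpha, Gamma)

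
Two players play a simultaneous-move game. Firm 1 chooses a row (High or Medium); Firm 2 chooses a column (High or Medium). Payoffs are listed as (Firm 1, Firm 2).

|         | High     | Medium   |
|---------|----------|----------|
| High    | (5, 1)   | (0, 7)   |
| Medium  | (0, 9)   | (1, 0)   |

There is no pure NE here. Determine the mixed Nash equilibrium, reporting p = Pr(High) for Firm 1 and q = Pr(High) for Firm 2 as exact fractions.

p = 3/5, q = 1/6

In a mixed NE each player is indifferent between their pure strategies, so the opponent's mix sets the indifference.
Firm 2 indifferent between High and Medium: p·1 + (1−p)·9 = p·7 + (1−p)·0 ⟹ 9 + (-8)p = 0 + 7p ⟹ p = 3/5.
Firm 1 indifferent between High and Medium: q·5 + (1−q)·0 = q·0 + (1−q)·1 ⟹ 0 + 5q = 1 + (-1)q ⟹ q = 1/6.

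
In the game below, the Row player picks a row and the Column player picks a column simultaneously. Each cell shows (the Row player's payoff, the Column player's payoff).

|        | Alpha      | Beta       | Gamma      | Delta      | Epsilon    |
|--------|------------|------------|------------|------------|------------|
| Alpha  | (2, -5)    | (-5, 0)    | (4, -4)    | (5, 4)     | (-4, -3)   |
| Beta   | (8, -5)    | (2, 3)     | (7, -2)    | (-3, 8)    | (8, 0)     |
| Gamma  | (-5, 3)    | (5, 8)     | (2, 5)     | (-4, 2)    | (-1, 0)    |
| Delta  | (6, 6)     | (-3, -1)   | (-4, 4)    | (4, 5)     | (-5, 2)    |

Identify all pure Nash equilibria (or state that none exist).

(Alpha, Delta) and (Gamma, Beta)

Find each player's best response to every opponent strategy; NE are the intersections.
The Row player's best responses — vs Alpha: Beta (payoff 8); vs Beta: Gamma (payoff 5); vs Gamma: Beta (payoff 7); vs Delta: Alpha (payoff 5); vs Epsilon: Beta (payoff 8).
The Column player's best responses — vs Alpha: Delta (payoff 4); vs Beta: Delta (payoff 8); vs Gamma: Beta (payoff 8); vs Delta: Alpha (payoff 6).
Mutual best responses occur at (Alpha, Delta) and (Gamma, Beta); at each, neither player gains by switching.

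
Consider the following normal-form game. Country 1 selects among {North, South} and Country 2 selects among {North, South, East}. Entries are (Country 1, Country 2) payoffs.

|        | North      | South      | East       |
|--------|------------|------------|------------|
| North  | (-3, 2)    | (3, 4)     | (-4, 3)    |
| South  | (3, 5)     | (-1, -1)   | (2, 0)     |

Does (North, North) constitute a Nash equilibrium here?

Holding Country 2 at North: Country 1 gets -3 from North but could get 3 by switching to South. Country 1 has a profitable deviation.

No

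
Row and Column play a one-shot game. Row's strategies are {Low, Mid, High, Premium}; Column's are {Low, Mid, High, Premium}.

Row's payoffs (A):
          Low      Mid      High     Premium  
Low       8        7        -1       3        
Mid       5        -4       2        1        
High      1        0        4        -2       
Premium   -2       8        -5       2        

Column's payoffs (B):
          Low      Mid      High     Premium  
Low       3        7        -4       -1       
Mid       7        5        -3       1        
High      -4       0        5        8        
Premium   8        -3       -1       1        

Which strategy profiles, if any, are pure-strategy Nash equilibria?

There is no pure-strategy Nash equilibrium

Find each player's best response to every opponent strategy; NE are the intersections.
Row's best responses — vs Low: Low (payoff 8); vs Mid: Premium (payoff 8); vs High: High (payoff 4); vs Premium: Low (payoff 3).
Column's best responses — vs Low: Mid (payoff 7); vs Mid: Low (payoff 7); vs High: Premium (payoff 8); vs Premium: Low (payoff 8).
No cell has both players best-responding. For instance, Row's best reply to Low is Low, but against Low Column prefers Mid over Low.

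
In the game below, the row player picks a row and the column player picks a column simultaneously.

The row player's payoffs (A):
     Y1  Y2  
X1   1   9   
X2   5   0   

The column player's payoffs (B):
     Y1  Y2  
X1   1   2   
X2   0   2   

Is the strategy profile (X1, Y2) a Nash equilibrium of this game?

Holding the column player at Y2: the row player gets 9 from X1, versus 0 from X2. No profitable deviation for the row player.
Holding the row player at X1: the column player gets 2 from Y2, versus 1 from Y1. No profitable deviation for the column player either.

Yes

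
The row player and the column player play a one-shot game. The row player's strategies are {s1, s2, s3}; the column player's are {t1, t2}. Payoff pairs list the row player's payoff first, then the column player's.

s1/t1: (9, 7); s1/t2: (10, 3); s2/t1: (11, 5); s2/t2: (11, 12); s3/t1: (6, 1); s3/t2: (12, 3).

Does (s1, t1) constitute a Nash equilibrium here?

No

Holding the column player at t1: the row player gets 9 from s1 but could get 11 by switching to s2. The row player has a profitable deviation.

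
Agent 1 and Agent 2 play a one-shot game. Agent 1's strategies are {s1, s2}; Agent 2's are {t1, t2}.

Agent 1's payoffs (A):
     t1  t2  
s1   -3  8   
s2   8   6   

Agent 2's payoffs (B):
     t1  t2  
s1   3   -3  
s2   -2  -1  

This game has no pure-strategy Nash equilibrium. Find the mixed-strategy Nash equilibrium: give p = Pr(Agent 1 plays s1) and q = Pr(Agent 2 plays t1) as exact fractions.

p = 1/7, q = 2/13

In a mixed NE each player is indifferent between their pure strategies, so the opponent's mix sets the indifference.
Agent 2 indifferent between t1 and t2: p·3 + (1−p)·(-2) = p·(-3) + (1−p)·(-1) ⟹ (-2) + 5p = (-1) + (-2)p ⟹ p = 1/7.
Agent 1 indifferent between s1 and s2: q·(-3) + (1−q)·8 = q·8 + (1−q)·6 ⟹ 8 + (-11)q = 6 + 2q ⟹ q = 2/13.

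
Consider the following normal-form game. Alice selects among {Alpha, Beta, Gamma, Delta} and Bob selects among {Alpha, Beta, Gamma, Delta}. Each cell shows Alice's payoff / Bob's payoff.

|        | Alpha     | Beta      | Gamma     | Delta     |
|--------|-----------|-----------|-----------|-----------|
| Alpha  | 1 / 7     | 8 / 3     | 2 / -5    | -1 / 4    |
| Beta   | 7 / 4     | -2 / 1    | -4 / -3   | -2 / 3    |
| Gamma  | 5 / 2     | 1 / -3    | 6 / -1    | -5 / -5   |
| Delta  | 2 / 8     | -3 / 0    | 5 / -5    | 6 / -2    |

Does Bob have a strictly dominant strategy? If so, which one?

Check whether one of Bob's strategies beats all alternatives regardless of what the opponent does.
Alpha strictly dominates: vs Alpha: 7 > each of {3, -5, 4}; vs Beta: 4 > each of {1, -3, 3}; vs Gamma: 2 > each of {-3, -1, -5}; vs Delta: 8 > each of {0, -5, -2}.

Alpha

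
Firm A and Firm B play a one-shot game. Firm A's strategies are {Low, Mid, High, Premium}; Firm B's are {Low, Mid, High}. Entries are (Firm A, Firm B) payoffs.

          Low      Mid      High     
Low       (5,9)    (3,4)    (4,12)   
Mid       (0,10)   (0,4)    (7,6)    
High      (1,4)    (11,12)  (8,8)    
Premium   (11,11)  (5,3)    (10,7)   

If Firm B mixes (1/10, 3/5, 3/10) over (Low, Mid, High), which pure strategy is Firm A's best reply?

Firm A's best reply maximizes expected payoff against the mix.
Low: (1/10)·5 + (3/5)·3 + (3/10)·4 = 7/2
Mid: (1/10)·0 + (3/5)·0 + (3/10)·7 = 21/10
High: (1/10)·1 + (3/5)·11 + (3/10)·8 = 91/10
Premium: (1/10)·11 + (3/5)·5 + (3/10)·10 = 71/10
Highest expected payoff is 91/10, from High.

High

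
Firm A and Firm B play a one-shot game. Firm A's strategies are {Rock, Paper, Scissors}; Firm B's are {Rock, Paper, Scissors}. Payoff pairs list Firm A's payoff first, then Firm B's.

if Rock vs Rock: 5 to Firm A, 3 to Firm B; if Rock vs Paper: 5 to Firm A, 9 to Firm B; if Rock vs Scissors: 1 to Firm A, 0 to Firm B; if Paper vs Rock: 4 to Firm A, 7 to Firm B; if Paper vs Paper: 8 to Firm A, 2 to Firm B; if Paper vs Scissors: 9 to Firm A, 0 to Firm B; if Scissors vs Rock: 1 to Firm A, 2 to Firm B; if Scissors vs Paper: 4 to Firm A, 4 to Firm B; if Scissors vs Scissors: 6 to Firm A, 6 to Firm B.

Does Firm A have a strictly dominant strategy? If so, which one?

A strategy is strictly dominant if it gives Firm A a strictly higher payoff than every other strategy, against every choice by the opponent.
Rock is not dominant: against Paper, Paper gives 8 > 5.
Paper is not dominant: against Rock, Rock gives 5 > 4.
Scissors is not dominant: against Rock, Rock gives 5 > 1.
No single strategy is best against every opponent action.

None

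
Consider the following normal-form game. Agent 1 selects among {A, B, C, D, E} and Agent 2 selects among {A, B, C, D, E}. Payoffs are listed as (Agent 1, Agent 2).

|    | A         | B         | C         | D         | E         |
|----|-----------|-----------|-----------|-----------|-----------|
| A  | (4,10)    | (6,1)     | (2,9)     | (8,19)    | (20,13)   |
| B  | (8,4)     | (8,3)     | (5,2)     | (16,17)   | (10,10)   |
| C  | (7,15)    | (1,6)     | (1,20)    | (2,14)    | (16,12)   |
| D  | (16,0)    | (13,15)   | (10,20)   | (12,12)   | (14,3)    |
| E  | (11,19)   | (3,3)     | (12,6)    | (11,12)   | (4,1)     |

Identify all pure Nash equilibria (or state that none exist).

A profile is a Nash equilibrium when each player is best-responding to the other.
Agent 1's best responses — vs A: D (payoff 16); vs B: D (payoff 13); vs C: E (payoff 12); vs D: B (payoff 16); vs E: A (payoff 20).
Agent 2's best responses — vs A: D (payoff 19); vs B: D (payoff 17); vs C: C (payoff 20); vs D: C (payoff 20); vs E: A (payoff 19).
The only mutual best response is (B, D); neither player gains by switching there.

(B, D)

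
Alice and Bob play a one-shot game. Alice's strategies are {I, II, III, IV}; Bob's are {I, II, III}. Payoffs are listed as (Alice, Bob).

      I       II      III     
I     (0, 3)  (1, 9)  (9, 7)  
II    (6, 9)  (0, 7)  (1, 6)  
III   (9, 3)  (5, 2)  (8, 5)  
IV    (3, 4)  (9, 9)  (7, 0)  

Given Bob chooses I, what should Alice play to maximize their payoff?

With Bob fixed at I, Alice's payoffs are: I → 0, II → 6, III → 9, IV → 3.
The maximum is 9, achieved by III.

III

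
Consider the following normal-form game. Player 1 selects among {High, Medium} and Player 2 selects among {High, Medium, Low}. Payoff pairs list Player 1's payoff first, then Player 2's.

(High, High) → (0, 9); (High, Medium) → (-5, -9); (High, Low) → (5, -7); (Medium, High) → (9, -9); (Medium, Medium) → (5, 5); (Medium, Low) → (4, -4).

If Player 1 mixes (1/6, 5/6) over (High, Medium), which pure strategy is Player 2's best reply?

Medium

Player 2's best reply maximizes expected payoff against the mix.
High: (1/6)·9 + (5/6)·(-9) = -6
Medium: (1/6)·(-9) + (5/6)·5 = 8/3
Low: (1/6)·(-7) + (5/6)·(-4) = -9/2
Highest expected payoff is 8/3, from Medium.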